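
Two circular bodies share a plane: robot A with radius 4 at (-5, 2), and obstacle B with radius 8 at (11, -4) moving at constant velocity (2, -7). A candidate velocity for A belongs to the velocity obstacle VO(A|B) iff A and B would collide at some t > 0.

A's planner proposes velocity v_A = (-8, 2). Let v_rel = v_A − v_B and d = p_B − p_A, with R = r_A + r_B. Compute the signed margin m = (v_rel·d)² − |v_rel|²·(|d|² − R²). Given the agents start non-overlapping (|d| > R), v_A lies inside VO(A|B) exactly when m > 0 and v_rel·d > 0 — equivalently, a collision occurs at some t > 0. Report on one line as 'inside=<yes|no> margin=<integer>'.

d = (16, -6),  |d|² = 292;  R = 4+8 = 12,  c = 292−12² = 148
v_rel = (-10, 9),  |v_rel|² = 181;  v_rel·d = (-10)·(16) + (9)·(-6) = -214
181·t² + 428·t + 148 = 0  ⇒  m = (-214)² − 181·148 = 19008
m = 19008 > 0,  v_rel·d = -214 < 0  ⇒  outside

inside=no margin=19008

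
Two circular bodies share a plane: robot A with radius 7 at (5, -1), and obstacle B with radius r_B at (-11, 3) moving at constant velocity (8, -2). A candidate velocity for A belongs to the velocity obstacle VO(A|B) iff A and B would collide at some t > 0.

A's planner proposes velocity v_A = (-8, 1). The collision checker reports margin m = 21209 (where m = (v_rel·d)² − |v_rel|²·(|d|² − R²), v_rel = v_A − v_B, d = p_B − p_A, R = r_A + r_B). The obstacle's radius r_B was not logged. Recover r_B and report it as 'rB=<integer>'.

m = 21209
d = (-16, 4);  v_rel = (-16, 3),  |v_rel|² = 265
v_rel×d = (-16)·(4) − (3)·(-16) = -16
since m = R²·265 − (-16)²:  R² = (256 + 21209) / 265 = 81
R = √81 = 9  ⇒  r_B = 9 − 7 = 2

rB=2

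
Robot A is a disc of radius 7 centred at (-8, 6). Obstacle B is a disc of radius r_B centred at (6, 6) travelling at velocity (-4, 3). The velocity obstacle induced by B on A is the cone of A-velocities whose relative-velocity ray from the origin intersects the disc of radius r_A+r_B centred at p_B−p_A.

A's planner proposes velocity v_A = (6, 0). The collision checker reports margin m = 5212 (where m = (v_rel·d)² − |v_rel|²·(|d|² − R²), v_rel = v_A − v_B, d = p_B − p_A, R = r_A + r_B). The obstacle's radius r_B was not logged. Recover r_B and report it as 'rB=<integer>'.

m = 5212
d = (14, 0);  v_rel = (10, -3),  |v_rel|² = 109
v_rel×d = (10)·(0) − (-3)·(14) = 42
since m = R²·109 − 42²:  R² = (1764 + 5212) / 109 = 64
R = √64 = 8  ⇒  r_B = 8 − 7 = 1

rB=1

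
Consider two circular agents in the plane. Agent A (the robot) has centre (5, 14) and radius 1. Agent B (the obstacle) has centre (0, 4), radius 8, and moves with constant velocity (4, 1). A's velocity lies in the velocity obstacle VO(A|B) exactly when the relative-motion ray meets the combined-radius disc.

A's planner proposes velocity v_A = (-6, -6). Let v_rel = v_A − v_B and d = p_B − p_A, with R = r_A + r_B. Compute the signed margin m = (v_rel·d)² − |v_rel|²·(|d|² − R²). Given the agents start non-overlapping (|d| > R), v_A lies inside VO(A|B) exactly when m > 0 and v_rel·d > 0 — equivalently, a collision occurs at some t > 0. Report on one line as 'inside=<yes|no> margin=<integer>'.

d = (-5, -10),  |d|² = 125;  R = 1+8 = 9,  c = 125−9² = 44
v_rel = (-10, -7),  |v_rel|² = 149;  v_rel·d = (-10)·(-5) + (-7)·(-10) = 120
149·t² − 240·t + 44 = 0  ⇒  m = 120² − 149·44 = 7844
m = 7844 > 0,  v_rel·d = 120 > 0  ⇒  inside

inside=yes margin=7844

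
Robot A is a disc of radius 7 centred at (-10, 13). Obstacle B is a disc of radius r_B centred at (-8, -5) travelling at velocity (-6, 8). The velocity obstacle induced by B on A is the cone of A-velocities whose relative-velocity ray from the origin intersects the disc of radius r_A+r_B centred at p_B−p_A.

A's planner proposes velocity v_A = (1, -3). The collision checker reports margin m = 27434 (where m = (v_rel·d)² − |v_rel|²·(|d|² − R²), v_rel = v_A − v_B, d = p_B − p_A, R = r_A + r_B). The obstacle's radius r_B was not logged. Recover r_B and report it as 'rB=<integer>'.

m = 27434
d = (2, -18);  v_rel = (7, -11),  |v_rel|² = 170
v_rel×d = (7)·(-18) − (-11)·(2) = -104
since m = R²·170 − (-104)²:  R² = (10816 + 27434) / 170 = 225
R = √225 = 15  ⇒  r_B = 15 − 7 = 8

rB=8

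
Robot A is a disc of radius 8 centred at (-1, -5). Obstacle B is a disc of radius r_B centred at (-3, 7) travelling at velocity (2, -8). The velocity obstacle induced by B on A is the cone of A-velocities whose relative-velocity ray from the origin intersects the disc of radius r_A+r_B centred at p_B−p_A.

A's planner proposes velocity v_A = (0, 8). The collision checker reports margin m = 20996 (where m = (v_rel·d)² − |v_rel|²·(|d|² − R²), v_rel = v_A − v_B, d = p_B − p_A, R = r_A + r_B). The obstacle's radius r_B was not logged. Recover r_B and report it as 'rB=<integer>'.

m = 20996
d = (-2, 12);  v_rel = (-2, 16),  |v_rel|² = 260
v_rel×d = (-2)·(12) − (16)·(-2) = 8
since m = R²·260 − 8²:  R² = (64 + 20996) / 260 = 81
R = √81 = 9  ⇒  r_B = 9 − 8 = 1

rB=1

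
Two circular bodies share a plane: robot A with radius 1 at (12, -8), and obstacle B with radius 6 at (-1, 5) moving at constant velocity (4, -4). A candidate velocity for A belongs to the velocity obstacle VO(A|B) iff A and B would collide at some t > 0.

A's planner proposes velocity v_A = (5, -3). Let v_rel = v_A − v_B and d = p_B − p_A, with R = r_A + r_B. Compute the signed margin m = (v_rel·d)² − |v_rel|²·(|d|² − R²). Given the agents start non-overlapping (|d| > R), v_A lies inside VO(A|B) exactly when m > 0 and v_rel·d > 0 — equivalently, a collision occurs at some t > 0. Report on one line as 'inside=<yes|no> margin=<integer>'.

d = (-13, 13),  |d|² = 338;  R = 1+6 = 7,  c = 338−7² = 289
v_rel = (1, 1),  |v_rel|² = 2;  v_rel·d = (1)·(-13) + (1)·(13) = 0
2·t² − 0·t + 289 = 0  ⇒  m = 0² − 2·289 = -578
m = -578 < 0,  v_rel·d = 0 = 0  ⇒  outside

inside=no margin=-578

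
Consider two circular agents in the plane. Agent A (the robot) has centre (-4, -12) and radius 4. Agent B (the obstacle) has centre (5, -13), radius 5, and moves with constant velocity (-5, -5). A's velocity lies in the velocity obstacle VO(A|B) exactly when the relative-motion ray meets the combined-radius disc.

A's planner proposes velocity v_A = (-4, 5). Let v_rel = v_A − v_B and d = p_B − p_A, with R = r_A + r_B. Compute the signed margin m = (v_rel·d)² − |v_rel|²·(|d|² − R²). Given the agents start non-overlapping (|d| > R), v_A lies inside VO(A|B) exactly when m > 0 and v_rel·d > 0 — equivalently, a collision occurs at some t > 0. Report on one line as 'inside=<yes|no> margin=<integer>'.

d = (9, -1),  |d|² = 82;  R = 4+5 = 9,  c = 82−9² = 1
v_rel = (1, 10),  |v_rel|² = 101;  v_rel·d = (1)·(9) + (10)·(-1) = -1
101·t² + 2·t + 1 = 0  ⇒  m = (-1)² − 101·1 = -100
m = -100 < 0,  v_rel·d = -1 < 0  ⇒  outside

inside=no margin=-100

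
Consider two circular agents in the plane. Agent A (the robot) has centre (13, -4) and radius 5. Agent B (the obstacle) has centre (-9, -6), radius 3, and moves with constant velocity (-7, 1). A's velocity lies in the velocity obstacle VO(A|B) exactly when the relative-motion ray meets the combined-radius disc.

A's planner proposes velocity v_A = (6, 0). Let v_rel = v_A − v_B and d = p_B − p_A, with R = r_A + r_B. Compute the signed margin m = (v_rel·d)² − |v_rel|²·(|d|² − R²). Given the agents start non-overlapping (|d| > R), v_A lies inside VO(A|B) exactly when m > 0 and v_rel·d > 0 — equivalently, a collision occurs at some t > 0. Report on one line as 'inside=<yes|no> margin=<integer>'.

d = (-22, -2),  |d|² = 488;  R = 5+3 = 8,  c = 488−8² = 424
v_rel = (13, -1),  |v_rel|² = 170;  v_rel·d = (13)·(-22) + (-1)·(-2) = -284
170·t² + 568·t + 424 = 0  ⇒  m = (-284)² − 170·424 = 8576
m = 8576 > 0,  v_rel·d = -284 < 0  ⇒  outside

inside=no margin=8576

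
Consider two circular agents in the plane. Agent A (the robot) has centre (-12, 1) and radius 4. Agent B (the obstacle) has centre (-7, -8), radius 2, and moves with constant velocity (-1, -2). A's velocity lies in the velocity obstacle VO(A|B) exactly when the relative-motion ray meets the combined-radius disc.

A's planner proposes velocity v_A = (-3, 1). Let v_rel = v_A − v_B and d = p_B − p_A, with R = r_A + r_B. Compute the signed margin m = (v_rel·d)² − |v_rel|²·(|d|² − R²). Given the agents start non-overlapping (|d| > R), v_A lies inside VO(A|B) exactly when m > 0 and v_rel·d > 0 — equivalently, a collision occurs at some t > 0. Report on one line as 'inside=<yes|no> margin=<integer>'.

d = (5, -9),  |d|² = 106;  R = 4+2 = 6,  c = 106−6² = 70
v_rel = (-2, 3),  |v_rel|² = 13;  v_rel·d = (-2)·(5) + (3)·(-9) = -37
13·t² + 74·t + 70 = 0  ⇒  m = (-37)² − 13·70 = 459
m = 459 > 0,  v_rel·d = -37 < 0  ⇒  outside

inside=no margin=459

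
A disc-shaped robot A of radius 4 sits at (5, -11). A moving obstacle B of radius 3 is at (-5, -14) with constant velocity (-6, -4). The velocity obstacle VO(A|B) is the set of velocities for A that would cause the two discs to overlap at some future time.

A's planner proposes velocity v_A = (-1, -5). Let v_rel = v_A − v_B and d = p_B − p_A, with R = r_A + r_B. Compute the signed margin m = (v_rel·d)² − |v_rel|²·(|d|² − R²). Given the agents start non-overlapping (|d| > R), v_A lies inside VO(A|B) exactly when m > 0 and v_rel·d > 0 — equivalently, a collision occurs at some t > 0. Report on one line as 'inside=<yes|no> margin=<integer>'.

d = (-10, -3),  |d|² = 109;  R = 4+3 = 7,  c = 109−7² = 60
v_rel = (5, -1),  |v_rel|² = 26;  v_rel·d = (5)·(-10) + (-1)·(-3) = -47
26·t² + 94·t + 60 = 0  ⇒  m = (-47)² − 26·60 = 649
m = 649 > 0,  v_rel·d = -47 < 0  ⇒  outside

inside=no margin=649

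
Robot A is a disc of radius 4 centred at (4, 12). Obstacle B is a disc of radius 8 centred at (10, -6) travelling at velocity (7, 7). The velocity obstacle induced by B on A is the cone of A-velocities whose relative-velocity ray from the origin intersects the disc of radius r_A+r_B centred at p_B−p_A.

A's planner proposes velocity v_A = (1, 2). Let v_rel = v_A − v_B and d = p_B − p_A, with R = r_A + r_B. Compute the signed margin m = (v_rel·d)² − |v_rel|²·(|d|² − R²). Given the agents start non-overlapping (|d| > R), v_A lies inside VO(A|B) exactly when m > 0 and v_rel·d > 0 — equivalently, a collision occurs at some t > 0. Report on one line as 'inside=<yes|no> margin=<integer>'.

d = (6, -18),  |d|² = 360;  R = 4+8 = 12,  c = 360−12² = 216
v_rel = (-6, -5),  |v_rel|² = 61;  v_rel·d = (-6)·(6) + (-5)·(-18) = 54
61·t² − 108·t + 216 = 0  ⇒  m = 54² − 61·216 = -10260
m = -10260 < 0,  v_rel·d = 54 > 0  ⇒  outside

inside=no margin=-10260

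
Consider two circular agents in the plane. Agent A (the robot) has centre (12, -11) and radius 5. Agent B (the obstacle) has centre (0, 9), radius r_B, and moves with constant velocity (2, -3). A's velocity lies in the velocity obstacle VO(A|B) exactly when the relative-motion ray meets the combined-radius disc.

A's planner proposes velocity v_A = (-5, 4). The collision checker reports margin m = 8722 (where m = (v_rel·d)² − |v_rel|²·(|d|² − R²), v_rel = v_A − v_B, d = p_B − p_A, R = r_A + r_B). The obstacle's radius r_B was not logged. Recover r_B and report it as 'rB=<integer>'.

m = 8722
d = (-12, 20);  v_rel = (-7, 7),  |v_rel|² = 98
v_rel×d = (-7)·(20) − (7)·(-12) = -56
since m = R²·98 − (-56)²:  R² = (3136 + 8722) / 98 = 121
R = √121 = 11  ⇒  r_B = 11 − 5 = 6

rB=6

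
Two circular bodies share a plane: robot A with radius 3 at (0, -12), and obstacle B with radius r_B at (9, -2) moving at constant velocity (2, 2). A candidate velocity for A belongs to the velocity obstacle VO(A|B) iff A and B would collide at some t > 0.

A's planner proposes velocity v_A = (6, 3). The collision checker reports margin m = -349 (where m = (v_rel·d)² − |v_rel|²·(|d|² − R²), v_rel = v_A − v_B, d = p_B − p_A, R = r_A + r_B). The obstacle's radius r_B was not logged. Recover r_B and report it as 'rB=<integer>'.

m = -349
d = (9, 10);  v_rel = (4, 1),  |v_rel|² = 17
v_rel×d = (4)·(10) − (1)·(9) = 31
since m = R²·17 − 31²:  R² = (961 + -349) / 17 = 36
R = √36 = 6  ⇒  r_B = 6 − 3 = 3

rB=3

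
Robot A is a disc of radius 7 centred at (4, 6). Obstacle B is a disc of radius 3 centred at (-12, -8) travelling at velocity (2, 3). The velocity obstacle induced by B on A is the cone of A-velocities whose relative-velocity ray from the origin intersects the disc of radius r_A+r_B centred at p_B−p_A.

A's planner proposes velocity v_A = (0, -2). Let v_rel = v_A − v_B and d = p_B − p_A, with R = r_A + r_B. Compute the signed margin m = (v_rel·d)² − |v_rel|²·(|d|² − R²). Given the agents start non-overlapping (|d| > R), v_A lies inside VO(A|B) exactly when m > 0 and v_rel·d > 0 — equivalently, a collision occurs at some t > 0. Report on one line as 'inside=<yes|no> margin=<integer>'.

d = (-16, -14),  |d|² = 452;  R = 7+3 = 10,  c = 452−10² = 352
v_rel = (-2, -5),  |v_rel|² = 29;  v_rel·d = (-2)·(-16) + (-5)·(-14) = 102
29·t² − 204·t + 352 = 0  ⇒  m = 102² − 29·352 = 196
m = 196 > 0,  v_rel·d = 102 > 0  ⇒  inside

inside=yes margin=196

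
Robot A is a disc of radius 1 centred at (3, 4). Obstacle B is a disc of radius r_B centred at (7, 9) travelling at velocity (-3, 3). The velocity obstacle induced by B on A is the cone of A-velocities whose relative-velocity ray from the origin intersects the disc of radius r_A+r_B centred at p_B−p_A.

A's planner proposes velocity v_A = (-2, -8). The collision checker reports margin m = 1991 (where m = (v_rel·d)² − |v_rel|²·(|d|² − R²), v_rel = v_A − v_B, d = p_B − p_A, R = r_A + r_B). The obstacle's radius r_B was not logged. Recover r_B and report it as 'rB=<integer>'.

m = 1991
d = (4, 5);  v_rel = (1, -11),  |v_rel|² = 122
v_rel×d = (1)·(5) − (-11)·(4) = 49
since m = R²·122 − 49²:  R² = (2401 + 1991) / 122 = 36
R = √36 = 6  ⇒  r_B = 6 − 1 = 5

rB=5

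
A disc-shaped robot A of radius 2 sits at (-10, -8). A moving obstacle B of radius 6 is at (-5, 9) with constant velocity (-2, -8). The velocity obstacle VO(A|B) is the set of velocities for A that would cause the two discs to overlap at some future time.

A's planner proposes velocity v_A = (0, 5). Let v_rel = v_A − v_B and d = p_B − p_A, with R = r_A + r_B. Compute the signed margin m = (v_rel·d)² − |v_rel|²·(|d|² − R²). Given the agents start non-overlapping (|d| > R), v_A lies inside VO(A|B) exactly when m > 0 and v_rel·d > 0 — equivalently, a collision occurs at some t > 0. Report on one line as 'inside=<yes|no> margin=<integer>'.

d = (5, 17),  |d|² = 314;  R = 2+6 = 8,  c = 314−8² = 250
v_rel = (2, 13),  |v_rel|² = 173;  v_rel·d = (2)·(5) + (13)·(17) = 231
173·t² − 462·t + 250 = 0  ⇒  m = 231² − 173·250 = 10111
m = 10111 > 0,  v_rel·d = 231 > 0  ⇒  inside

inside=yes margin=10111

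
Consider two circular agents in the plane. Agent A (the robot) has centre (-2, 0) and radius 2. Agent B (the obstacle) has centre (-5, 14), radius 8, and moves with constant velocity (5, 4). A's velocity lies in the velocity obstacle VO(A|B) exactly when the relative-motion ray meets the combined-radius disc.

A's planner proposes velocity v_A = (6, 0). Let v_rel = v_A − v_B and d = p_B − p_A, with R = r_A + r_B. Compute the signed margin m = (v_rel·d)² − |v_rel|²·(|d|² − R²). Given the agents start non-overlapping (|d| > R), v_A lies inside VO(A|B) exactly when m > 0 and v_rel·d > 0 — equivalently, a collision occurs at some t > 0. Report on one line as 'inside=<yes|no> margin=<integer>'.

d = (-3, 14),  |d|² = 205;  R = 2+8 = 10,  c = 205−10² = 105
v_rel = (1, -4),  |v_rel|² = 17;  v_rel·d = (1)·(-3) + (-4)·(14) = -59
17·t² + 118·t + 105 = 0  ⇒  m = (-59)² − 17·105 = 1696
m = 1696 > 0,  v_rel·d = -59 < 0  ⇒  outside

inside=no margin=1696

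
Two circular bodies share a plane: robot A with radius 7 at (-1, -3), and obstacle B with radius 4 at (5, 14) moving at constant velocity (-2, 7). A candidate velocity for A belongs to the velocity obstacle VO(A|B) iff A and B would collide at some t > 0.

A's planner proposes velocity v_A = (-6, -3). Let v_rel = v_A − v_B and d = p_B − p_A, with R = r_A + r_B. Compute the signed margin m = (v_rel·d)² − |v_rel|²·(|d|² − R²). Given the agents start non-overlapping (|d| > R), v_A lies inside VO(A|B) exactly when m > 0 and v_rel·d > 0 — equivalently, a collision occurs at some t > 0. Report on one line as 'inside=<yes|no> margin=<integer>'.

d = (6, 17),  |d|² = 325;  R = 7+4 = 11,  c = 325−11² = 204
v_rel = (-4, -10),  |v_rel|² = 116;  v_rel·d = (-4)·(6) + (-10)·(17) = -194
116·t² + 388·t + 204 = 0  ⇒  m = (-194)² − 116·204 = 13972
m = 13972 > 0,  v_rel·d = -194 < 0  ⇒  outside

inside=no margin=13972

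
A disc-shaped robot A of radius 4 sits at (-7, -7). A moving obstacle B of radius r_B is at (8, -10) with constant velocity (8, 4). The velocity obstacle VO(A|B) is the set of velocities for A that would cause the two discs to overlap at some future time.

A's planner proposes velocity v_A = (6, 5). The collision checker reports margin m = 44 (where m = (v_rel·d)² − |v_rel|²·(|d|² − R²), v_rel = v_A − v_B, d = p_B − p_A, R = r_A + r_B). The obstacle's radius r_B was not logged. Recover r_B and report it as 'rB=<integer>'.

m = 44
d = (15, -3);  v_rel = (-2, 1),  |v_rel|² = 5
v_rel×d = (-2)·(-3) − (1)·(15) = -9
since m = R²·5 − (-9)²:  R² = (81 + 44) / 5 = 25
R = √25 = 5  ⇒  r_B = 5 − 4 = 1

rB=1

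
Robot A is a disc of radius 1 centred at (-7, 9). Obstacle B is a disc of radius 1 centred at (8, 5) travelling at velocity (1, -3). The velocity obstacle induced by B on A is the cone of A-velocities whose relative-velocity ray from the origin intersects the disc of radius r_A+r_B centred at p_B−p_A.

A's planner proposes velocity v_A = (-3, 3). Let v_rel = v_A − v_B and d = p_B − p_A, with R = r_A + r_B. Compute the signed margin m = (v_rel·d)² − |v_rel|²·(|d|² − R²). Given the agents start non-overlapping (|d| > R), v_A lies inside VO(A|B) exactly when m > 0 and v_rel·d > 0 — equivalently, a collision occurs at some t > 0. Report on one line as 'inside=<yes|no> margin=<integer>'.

d = (15, -4),  |d|² = 241;  R = 1+1 = 2,  c = 241−2² = 237
v_rel = (-4, 6),  |v_rel|² = 52;  v_rel·d = (-4)·(15) + (6)·(-4) = -84
52·t² + 168·t + 237 = 0  ⇒  m = (-84)² − 52·237 = -5268
m = -5268 < 0,  v_rel·d = -84 < 0  ⇒  outside

inside=no margin=-5268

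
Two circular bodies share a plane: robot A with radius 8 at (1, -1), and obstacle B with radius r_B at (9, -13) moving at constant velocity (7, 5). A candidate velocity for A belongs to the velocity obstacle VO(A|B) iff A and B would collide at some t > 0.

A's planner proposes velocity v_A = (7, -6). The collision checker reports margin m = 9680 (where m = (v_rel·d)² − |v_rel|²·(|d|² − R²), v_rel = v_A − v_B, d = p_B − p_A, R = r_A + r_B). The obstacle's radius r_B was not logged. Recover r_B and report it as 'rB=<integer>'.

m = 9680
d = (8, -12);  v_rel = (0, -11),  |v_rel|² = 121
v_rel×d = (0)·(-12) − (-11)·(8) = 88
since m = R²·121 − 88²:  R² = (7744 + 9680) / 121 = 144
R = √144 = 12  ⇒  r_B = 12 − 8 = 4

rB=4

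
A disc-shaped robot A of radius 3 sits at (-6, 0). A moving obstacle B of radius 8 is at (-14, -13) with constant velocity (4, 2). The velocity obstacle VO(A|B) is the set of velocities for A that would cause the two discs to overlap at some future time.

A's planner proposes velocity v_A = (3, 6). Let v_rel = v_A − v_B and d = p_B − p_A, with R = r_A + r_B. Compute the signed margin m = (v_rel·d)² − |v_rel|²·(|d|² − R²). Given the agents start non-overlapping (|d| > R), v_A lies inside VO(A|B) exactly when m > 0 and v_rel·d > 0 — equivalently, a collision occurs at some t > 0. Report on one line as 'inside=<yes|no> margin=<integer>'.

d = (-8, -13),  |d|² = 233;  R = 3+8 = 11,  c = 233−11² = 112
v_rel = (-1, 4),  |v_rel|² = 17;  v_rel·d = (-1)·(-8) + (4)·(-13) = -44
17·t² + 88·t + 112 = 0  ⇒  m = (-44)² − 17·112 = 32
m = 32 > 0,  v_rel·d = -44 < 0  ⇒  outside

inside=no margin=32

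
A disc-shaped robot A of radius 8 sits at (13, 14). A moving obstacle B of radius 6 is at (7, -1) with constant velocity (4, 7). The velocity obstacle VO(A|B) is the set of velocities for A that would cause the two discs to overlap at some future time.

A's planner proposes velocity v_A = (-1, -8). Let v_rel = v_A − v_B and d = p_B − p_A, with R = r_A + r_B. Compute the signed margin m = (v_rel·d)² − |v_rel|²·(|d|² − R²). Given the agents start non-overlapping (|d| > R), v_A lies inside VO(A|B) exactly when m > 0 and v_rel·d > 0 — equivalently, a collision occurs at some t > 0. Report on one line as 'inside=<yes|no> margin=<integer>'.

d = (-6, -15),  |d|² = 261;  R = 8+6 = 14,  c = 261−14² = 65
v_rel = (-5, -15),  |v_rel|² = 250;  v_rel·d = (-5)·(-6) + (-15)·(-15) = 255
250·t² − 510·t + 65 = 0  ⇒  m = 255² − 250·65 = 48775
m = 48775 > 0,  v_rel·d = 255 > 0  ⇒  inside

inside=yes margin=48775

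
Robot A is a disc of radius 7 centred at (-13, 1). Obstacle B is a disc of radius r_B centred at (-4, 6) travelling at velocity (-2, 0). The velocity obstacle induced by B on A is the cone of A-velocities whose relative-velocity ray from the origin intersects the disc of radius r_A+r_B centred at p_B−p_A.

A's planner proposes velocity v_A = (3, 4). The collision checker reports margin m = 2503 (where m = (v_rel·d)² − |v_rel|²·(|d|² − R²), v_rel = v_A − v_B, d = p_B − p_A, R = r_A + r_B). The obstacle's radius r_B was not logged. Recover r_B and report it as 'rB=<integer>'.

m = 2503
d = (9, 5);  v_rel = (5, 4),  |v_rel|² = 41
v_rel×d = (5)·(5) − (4)·(9) = -11
since m = R²·41 − (-11)²:  R² = (121 + 2503) / 41 = 64
R = √64 = 8  ⇒  r_B = 8 − 7 = 1

rB=1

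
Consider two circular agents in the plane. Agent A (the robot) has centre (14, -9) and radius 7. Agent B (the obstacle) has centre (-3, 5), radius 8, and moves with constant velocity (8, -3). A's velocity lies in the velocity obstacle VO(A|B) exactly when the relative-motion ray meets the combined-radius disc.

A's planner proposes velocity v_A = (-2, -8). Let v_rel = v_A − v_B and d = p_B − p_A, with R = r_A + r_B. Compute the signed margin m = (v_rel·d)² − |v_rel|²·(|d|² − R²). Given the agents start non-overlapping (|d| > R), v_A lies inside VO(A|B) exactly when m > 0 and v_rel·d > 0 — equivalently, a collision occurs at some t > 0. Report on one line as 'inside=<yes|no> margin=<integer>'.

d = (-17, 14),  |d|² = 485;  R = 7+8 = 15,  c = 485−15² = 260
v_rel = (-10, -5),  |v_rel|² = 125;  v_rel·d = (-10)·(-17) + (-5)·(14) = 100
125·t² − 200·t + 260 = 0  ⇒  m = 100² − 125·260 = -22500
m = -22500 < 0,  v_rel·d = 100 > 0  ⇒  outside

inside=no margin=-22500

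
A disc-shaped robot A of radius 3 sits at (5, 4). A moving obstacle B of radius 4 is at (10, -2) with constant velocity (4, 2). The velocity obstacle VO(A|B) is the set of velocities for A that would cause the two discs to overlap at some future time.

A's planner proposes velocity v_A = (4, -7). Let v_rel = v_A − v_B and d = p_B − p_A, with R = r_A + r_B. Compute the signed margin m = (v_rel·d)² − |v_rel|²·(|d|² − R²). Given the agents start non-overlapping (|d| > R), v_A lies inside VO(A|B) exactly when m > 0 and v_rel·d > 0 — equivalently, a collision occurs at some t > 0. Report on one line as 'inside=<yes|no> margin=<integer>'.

d = (5, -6),  |d|² = 61;  R = 3+4 = 7,  c = 61−7² = 12
v_rel = (0, -9),  |v_rel|² = 81;  v_rel·d = (0)·(5) + (-9)·(-6) = 54
81·t² − 108·t + 12 = 0  ⇒  m = 54² − 81·12 = 1944
m = 1944 > 0,  v_rel·d = 54 > 0  ⇒  inside

inside=yes margin=1944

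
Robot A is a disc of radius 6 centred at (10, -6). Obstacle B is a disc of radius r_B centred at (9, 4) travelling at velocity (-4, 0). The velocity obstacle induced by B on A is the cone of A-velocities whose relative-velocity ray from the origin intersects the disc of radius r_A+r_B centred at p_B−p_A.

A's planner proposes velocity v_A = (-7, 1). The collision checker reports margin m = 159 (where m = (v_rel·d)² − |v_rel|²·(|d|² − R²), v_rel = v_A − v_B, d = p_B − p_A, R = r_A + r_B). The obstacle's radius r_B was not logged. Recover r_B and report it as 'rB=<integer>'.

m = 159
d = (-1, 10);  v_rel = (-3, 1),  |v_rel|² = 10
v_rel×d = (-3)·(10) − (1)·(-1) = -29
since m = R²·10 − (-29)²:  R² = (841 + 159) / 10 = 100
R = √100 = 10  ⇒  r_B = 10 − 6 = 4

rB=4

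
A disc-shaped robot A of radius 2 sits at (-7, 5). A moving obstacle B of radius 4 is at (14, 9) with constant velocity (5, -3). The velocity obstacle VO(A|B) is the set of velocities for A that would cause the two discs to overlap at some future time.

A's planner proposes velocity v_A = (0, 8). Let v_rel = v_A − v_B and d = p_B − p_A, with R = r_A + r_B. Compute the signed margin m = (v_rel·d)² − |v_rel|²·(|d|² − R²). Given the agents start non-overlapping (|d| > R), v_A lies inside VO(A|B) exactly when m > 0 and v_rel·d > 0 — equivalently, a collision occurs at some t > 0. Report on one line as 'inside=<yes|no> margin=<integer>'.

d = (21, 4),  |d|² = 457;  R = 2+4 = 6,  c = 457−6² = 421
v_rel = (-5, 11),  |v_rel|² = 146;  v_rel·d = (-5)·(21) + (11)·(4) = -61
146·t² + 122·t + 421 = 0  ⇒  m = (-61)² − 146·421 = -57745
m = -57745 < 0,  v_rel·d = -61 < 0  ⇒  outside

inside=no margin=-57745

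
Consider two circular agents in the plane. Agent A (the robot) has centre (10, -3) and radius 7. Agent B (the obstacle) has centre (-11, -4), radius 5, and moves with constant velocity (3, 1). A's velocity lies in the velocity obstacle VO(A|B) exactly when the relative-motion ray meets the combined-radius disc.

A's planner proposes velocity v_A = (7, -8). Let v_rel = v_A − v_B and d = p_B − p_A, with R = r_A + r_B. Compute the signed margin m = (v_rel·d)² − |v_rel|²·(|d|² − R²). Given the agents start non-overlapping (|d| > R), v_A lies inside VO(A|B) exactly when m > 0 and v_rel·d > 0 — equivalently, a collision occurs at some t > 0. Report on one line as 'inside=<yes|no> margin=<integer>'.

d = (-21, -1),  |d|² = 442;  R = 7+5 = 12,  c = 442−12² = 298
v_rel = (4, -9),  |v_rel|² = 97;  v_rel·d = (4)·(-21) + (-9)·(-1) = -75
97·t² + 150·t + 298 = 0  ⇒  m = (-75)² − 97·298 = -23281
m = -23281 < 0,  v_rel·d = -75 < 0  ⇒  outside

inside=no margin=-23281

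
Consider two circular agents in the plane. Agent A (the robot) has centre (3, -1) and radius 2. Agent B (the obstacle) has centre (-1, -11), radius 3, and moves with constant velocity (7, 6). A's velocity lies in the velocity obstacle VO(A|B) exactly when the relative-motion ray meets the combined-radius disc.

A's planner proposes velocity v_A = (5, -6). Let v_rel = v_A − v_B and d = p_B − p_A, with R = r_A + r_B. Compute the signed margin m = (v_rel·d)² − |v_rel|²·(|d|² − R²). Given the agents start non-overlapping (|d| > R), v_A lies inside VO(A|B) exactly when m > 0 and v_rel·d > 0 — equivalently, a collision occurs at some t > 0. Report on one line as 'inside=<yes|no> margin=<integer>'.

d = (-4, -10),  |d|² = 116;  R = 2+3 = 5,  c = 116−5² = 91
v_rel = (-2, -12),  |v_rel|² = 148;  v_rel·d = (-2)·(-4) + (-12)·(-10) = 128
148·t² − 256·t + 91 = 0  ⇒  m = 128² − 148·91 = 2916
m = 2916 > 0,  v_rel·d = 128 > 0  ⇒  inside

inside=yes margin=2916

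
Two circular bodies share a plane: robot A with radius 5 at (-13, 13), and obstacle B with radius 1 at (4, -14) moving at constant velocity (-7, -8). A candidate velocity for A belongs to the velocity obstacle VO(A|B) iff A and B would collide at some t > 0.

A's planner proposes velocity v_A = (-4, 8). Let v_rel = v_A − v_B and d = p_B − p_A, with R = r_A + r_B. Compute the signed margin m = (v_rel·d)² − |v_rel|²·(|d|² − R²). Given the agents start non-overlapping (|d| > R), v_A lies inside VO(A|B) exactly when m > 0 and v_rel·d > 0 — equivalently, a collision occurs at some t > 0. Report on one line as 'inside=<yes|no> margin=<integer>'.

d = (17, -27),  |d|² = 1018;  R = 5+1 = 6,  c = 1018−6² = 982
v_rel = (3, 16),  |v_rel|² = 265;  v_rel·d = (3)·(17) + (16)·(-27) = -381
265·t² + 762·t + 982 = 0  ⇒  m = (-381)² − 265·982 = -115069
m = -115069 < 0,  v_rel·d = -381 < 0  ⇒  outside

inside=no margin=-115069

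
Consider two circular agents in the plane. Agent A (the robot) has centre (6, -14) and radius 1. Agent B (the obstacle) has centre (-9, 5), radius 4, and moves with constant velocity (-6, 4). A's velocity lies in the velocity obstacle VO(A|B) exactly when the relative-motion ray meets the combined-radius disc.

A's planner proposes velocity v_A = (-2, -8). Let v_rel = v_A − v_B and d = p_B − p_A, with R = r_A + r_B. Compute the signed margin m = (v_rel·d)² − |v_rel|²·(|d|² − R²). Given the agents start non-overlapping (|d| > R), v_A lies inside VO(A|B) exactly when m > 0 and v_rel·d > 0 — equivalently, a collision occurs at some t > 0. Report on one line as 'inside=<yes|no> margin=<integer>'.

d = (-15, 19),  |d|² = 586;  R = 1+4 = 5,  c = 586−5² = 561
v_rel = (4, -12),  |v_rel|² = 160;  v_rel·d = (4)·(-15) + (-12)·(19) = -288
160·t² + 576·t + 561 = 0  ⇒  m = (-288)² − 160·561 = -6816
m = -6816 < 0,  v_rel·d = -288 < 0  ⇒  outside

inside=no margin=-6816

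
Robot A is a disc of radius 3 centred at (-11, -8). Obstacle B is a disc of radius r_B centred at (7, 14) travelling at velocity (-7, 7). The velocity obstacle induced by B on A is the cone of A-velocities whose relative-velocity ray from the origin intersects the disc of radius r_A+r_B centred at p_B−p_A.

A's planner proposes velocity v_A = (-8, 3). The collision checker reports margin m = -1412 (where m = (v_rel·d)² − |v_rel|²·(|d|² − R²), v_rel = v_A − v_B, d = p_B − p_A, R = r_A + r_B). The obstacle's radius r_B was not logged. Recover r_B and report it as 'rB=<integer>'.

m = -1412
d = (18, 22);  v_rel = (-1, -4),  |v_rel|² = 17
v_rel×d = (-1)·(22) − (-4)·(18) = 50
since m = R²·17 − 50²:  R² = (2500 + -1412) / 17 = 64
R = √64 = 8  ⇒  r_B = 8 − 3 = 5

rB=5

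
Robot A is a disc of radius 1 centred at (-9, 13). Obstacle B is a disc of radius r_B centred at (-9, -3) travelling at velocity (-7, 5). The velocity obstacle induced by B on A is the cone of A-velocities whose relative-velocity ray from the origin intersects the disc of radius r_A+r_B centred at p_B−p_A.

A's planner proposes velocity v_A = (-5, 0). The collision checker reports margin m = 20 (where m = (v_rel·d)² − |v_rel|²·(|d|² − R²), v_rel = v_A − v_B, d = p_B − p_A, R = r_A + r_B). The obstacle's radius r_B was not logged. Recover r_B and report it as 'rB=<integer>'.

m = 20
d = (0, -16);  v_rel = (2, -5),  |v_rel|² = 29
v_rel×d = (2)·(-16) − (-5)·(0) = -32
since m = R²·29 − (-32)²:  R² = (1024 + 20) / 29 = 36
R = √36 = 6  ⇒  r_B = 6 − 1 = 5

rB=5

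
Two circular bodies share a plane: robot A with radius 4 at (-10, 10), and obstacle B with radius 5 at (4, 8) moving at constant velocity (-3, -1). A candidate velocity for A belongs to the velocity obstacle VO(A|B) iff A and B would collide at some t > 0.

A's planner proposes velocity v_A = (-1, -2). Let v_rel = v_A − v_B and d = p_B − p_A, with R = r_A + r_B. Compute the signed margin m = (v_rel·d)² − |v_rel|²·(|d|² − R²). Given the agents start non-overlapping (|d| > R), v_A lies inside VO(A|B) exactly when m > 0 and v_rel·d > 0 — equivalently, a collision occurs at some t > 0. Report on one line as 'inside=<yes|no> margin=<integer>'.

d = (14, -2),  |d|² = 200;  R = 4+5 = 9,  c = 200−9² = 119
v_rel = (2, -1),  |v_rel|² = 5;  v_rel·d = (2)·(14) + (-1)·(-2) = 30
5·t² − 60·t + 119 = 0  ⇒  m = 30² − 5·119 = 305
m = 305 > 0,  v_rel·d = 30 > 0  ⇒  inside

inside=yes margin=305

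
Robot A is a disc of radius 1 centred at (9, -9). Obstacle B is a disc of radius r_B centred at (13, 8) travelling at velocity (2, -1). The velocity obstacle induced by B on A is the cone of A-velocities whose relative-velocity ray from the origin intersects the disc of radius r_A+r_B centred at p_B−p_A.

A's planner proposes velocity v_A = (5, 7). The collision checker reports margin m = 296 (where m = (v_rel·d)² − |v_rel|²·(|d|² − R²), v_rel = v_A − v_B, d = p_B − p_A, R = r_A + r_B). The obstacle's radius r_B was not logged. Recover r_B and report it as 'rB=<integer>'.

m = 296
d = (4, 17);  v_rel = (3, 8),  |v_rel|² = 73
v_rel×d = (3)·(17) − (8)·(4) = 19
since m = R²·73 − 19²:  R² = (361 + 296) / 73 = 9
R = √9 = 3  ⇒  r_B = 3 − 1 = 2

rB=2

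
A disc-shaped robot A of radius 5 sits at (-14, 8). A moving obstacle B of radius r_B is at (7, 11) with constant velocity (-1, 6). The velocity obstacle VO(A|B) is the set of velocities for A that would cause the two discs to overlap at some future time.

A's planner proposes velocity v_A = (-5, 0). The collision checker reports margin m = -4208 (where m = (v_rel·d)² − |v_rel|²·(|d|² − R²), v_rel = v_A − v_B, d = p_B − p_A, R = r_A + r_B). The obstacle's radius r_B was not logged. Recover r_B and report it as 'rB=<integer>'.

m = -4208
d = (21, 3);  v_rel = (-4, -6),  |v_rel|² = 52
v_rel×d = (-4)·(3) − (-6)·(21) = 114
since m = R²·52 − 114²:  R² = (12996 + -4208) / 52 = 169
R = √169 = 13  ⇒  r_B = 13 − 5 = 8

rB=8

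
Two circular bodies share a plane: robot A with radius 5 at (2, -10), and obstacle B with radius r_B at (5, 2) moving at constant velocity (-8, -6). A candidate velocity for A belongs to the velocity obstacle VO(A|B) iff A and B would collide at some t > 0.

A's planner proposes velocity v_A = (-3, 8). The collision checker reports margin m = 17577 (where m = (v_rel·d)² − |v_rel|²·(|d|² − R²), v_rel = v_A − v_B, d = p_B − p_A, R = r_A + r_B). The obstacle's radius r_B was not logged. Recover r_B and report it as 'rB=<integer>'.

m = 17577
d = (3, 12);  v_rel = (5, 14),  |v_rel|² = 221
v_rel×d = (5)·(12) − (14)·(3) = 18
since m = R²·221 − 18²:  R² = (324 + 17577) / 221 = 81
R = √81 = 9  ⇒  r_B = 9 − 5 = 4

rB=4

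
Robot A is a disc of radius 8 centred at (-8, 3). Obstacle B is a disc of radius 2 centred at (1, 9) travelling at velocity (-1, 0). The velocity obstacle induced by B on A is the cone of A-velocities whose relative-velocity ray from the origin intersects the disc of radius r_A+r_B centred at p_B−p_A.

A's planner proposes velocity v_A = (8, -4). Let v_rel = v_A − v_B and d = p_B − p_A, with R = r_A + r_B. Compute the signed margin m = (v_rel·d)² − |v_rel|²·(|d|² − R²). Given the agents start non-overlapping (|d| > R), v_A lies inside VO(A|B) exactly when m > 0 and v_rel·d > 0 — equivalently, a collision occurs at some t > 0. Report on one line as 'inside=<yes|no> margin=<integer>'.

d = (9, 6),  |d|² = 117;  R = 8+2 = 10,  c = 117−10² = 17
v_rel = (9, -4),  |v_rel|² = 97;  v_rel·d = (9)·(9) + (-4)·(6) = 57
97·t² − 114·t + 17 = 0  ⇒  m = 57² − 97·17 = 1600
m = 1600 > 0,  v_rel·d = 57 > 0  ⇒  inside

inside=yes margin=1600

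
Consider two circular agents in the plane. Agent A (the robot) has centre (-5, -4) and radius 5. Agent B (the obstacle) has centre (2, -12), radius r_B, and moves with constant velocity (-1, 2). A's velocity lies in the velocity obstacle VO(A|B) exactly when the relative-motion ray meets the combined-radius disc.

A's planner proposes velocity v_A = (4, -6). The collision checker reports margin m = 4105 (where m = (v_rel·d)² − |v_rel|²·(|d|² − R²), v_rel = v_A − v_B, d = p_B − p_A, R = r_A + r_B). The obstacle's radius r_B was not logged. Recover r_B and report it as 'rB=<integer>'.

m = 4105
d = (7, -8);  v_rel = (5, -8),  |v_rel|² = 89
v_rel×d = (5)·(-8) − (-8)·(7) = 16
since m = R²·89 − 16²:  R² = (256 + 4105) / 89 = 49
R = √49 = 7  ⇒  r_B = 7 − 5 = 2

rB=2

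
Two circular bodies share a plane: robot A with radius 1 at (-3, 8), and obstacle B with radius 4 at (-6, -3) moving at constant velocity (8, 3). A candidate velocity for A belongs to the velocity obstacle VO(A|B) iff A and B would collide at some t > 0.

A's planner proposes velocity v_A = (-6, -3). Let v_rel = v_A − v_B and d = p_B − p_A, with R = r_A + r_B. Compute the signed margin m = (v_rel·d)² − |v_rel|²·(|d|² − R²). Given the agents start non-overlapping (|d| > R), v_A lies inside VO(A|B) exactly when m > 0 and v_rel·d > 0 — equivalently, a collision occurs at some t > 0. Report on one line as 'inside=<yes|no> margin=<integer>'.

d = (-3, -11),  |d|² = 130;  R = 1+4 = 5,  c = 130−5² = 105
v_rel = (-14, -6),  |v_rel|² = 232;  v_rel·d = (-14)·(-3) + (-6)·(-11) = 108
232·t² − 216·t + 105 = 0  ⇒  m = 108² − 232·105 = -12696
m = -12696 < 0,  v_rel·d = 108 > 0  ⇒  outside

inside=no margin=-12696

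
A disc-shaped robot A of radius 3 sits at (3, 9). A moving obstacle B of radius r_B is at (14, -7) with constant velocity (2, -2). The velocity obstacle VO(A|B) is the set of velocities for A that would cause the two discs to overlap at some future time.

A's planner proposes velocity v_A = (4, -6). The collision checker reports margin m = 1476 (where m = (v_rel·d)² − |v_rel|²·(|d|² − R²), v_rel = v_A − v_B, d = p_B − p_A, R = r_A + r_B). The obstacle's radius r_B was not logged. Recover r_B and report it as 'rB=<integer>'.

m = 1476
d = (11, -16);  v_rel = (2, -4),  |v_rel|² = 20
v_rel×d = (2)·(-16) − (-4)·(11) = 12
since m = R²·20 − 12²:  R² = (144 + 1476) / 20 = 81
R = √81 = 9  ⇒  r_B = 9 − 3 = 6

rB=6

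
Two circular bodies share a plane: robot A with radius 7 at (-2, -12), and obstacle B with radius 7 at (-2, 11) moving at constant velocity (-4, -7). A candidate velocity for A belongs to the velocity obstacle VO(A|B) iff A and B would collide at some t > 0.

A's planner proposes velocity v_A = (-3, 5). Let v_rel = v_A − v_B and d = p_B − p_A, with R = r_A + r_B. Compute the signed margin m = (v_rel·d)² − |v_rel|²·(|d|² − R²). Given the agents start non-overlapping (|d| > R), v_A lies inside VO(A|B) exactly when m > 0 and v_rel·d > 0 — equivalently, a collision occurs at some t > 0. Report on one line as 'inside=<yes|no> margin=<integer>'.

d = (0, 23),  |d|² = 529;  R = 7+7 = 14,  c = 529−14² = 333
v_rel = (1, 12),  |v_rel|² = 145;  v_rel·d = (1)·(0) + (12)·(23) = 276
145·t² − 552·t + 333 = 0  ⇒  m = 276² − 145·333 = 27891
m = 27891 > 0,  v_rel·d = 276 > 0  ⇒  inside

inside=yes margin=27891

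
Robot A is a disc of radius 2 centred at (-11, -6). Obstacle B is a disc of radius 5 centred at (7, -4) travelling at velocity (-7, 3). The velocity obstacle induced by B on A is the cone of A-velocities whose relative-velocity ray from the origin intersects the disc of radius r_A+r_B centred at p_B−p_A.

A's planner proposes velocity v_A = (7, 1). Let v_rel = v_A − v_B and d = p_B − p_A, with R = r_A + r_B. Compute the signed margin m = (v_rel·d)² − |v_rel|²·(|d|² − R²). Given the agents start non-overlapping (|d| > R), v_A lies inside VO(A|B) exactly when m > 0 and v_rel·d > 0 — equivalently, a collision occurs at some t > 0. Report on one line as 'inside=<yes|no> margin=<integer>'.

d = (18, 2),  |d|² = 328;  R = 2+5 = 7,  c = 328−7² = 279
v_rel = (14, -2),  |v_rel|² = 200;  v_rel·d = (14)·(18) + (-2)·(2) = 248
200·t² − 496·t + 279 = 0  ⇒  m = 248² − 200·279 = 5704
m = 5704 > 0,  v_rel·d = 248 > 0  ⇒  inside

inside=yes margin=5704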